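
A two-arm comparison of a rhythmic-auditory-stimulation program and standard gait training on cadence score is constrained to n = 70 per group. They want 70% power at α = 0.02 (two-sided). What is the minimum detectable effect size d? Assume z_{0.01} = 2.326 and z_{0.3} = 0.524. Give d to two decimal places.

d_min ≈ 0.48

For two independent groups of n = 70 each: d_min = (z_{α/2} + z_β)·√(2/n).
z-sum = 2.326 + 0.524 = 2.850.
d_min = 2.850 × √(2/70) = 2.850 × 0.1690 = 0.482.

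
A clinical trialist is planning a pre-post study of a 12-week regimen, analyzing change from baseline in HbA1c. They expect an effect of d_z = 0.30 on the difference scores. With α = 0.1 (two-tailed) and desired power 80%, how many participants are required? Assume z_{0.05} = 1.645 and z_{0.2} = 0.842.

For a paired (one-sample on differences) test: n = ((z_{α/2} + z_β) / d)².
z_{α/2} + z_β = 1.645 + 0.842 = 2.487.
n = (2.487 / 0.30)² = 8.290² = 68.72.
Round up.

n = 69 pairs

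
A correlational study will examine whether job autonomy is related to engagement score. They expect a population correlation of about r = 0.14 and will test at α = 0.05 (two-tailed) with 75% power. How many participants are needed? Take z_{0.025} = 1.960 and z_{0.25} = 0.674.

n = 353

Fisher's z: C = ½·ln((1+r)/(1−r)) = ½·ln(1.3256) = 0.1409.
n = ((z_{α/2} + z_β)/C)² + 3.
(1.960 + 0.674) / 0.1409 = 2.634 / 0.1409 = 18.694.
n = 18.694² + 3 = 349.47 + 3 = 352.5.
Round up.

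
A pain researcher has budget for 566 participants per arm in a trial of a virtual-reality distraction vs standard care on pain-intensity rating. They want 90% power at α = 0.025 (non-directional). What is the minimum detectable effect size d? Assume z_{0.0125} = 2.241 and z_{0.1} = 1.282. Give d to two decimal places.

For two independent groups of n = 566 each: d_min = (z_{α/2} + z_β)·√(2/n).
z-sum = 2.241 + 1.282 = 3.523.
d_min = 3.523 × √(2/566) = 3.523 × 0.0594 = 0.209.

d_min ≈ 0.21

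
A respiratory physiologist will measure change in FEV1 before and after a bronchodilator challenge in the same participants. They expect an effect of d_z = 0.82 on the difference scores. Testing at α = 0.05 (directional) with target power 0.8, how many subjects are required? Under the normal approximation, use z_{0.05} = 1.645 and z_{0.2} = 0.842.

For a paired (one-sample on differences) test: n = ((z_{α} + z_β) / d)².
z_{α} + z_β = 1.645 + 0.842 = 2.487.
n = (2.487 / 0.82)² = 3.033² = 9.20.
Round up.

n = 10 pairs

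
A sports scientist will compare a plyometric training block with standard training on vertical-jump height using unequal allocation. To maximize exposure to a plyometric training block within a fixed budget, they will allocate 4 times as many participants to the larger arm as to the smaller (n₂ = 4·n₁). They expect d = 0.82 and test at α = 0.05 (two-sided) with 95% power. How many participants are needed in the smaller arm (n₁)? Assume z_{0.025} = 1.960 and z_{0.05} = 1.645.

n₁ = 25

With allocation ratio k = n₂/n₁ = 4, Var(x̄₁−x̄₂) = σ²(1/n₁ + 1/(k·n₁)) = σ²·(k+1)/(k·n₁).
So n₁ = (1 + 1/k)·((z_{α/2} + z_β)/d)² = 1.250 × (3.605/0.82)².
n₁ = 1.250 × 19.33 = 24.2.
Round up: n₁ = 25, giving n₂ = 4 × 25 = 100.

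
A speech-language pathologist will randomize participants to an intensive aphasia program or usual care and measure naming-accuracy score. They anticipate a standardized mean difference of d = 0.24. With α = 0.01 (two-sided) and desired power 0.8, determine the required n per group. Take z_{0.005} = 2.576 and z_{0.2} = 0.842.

For two independent groups with equal n: n = 2·((z_{α/2} + z_β) / d)².
z_{α/2} + z_β = 2.576 + 0.842 = 3.418.
n = 2 × (3.418 / 0.24)² = 2 × 14.242² = 2 × 202.83 = 405.7.
Round up to the next whole participant.

n = 406 per group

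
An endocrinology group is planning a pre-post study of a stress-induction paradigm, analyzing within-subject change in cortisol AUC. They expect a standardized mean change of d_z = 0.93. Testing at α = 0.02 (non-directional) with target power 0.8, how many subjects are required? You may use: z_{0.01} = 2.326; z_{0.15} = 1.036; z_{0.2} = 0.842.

For a paired (one-sample on differences) test: n = ((z_{α/2} + z_β) / d)².
z_{α/2} + z_β = 2.326 + 0.842 = 3.168.
n = (3.168 / 0.93)² = 3.406² = 11.60.
Round up.

n = 12 pairs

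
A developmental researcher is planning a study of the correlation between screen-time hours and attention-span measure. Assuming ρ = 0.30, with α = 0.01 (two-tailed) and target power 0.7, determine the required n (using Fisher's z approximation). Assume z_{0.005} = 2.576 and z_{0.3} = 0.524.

n = 104

Fisher's z: C = ½·ln((1+r)/(1−r)) = ½·ln(1.8571) = 0.3095.
n = ((z_{α/2} + z_β)/C)² + 3.
(2.576 + 0.524) / 0.3095 = 3.100 / 0.3095 = 10.016.
n = 10.016² + 3 = 100.32 + 3 = 103.3.
Round up.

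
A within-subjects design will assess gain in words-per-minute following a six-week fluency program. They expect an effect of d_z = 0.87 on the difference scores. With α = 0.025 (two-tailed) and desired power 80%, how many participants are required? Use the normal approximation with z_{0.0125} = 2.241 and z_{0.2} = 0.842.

n = 13 pairs

For a paired (one-sample on differences) test: n = ((z_{α/2} + z_β) / d)².
z_{α/2} + z_β = 2.241 + 0.842 = 3.083.
n = (3.083 / 0.87)² = 3.544² = 12.56.
Round up.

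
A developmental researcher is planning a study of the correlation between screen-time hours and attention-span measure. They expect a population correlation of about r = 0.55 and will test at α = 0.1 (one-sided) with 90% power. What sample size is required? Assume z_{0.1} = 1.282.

n = 21

Fisher's z: C = ½·ln((1+r)/(1−r)) = ½·ln(3.4444) = 0.6184.
n = ((z_{α} + z_β)/C)² + 3.
(1.282 + 1.282) / 0.6184 = 2.564 / 0.6184 = 4.146.
n = 4.146² + 3 = 17.19 + 3 = 20.2.
Round up.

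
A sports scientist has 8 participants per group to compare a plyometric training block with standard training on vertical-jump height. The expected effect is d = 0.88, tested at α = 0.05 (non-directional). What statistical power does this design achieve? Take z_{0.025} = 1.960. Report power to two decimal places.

power ≈ 0.42

For two equal groups, power = Φ(d·√(n/2) − z_{α/2}).
d·√(n/2) = 0.88 × √(8/2) = 0.88 × 2.000 = 1.760.
z_β = 1.760 − 1.960 = -0.200.
Power = Φ(-0.200) = 0.421.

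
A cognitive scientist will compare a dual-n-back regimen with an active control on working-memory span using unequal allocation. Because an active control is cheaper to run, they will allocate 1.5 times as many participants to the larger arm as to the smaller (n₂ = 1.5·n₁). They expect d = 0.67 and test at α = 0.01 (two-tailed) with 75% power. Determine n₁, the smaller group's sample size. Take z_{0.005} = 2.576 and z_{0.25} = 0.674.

With allocation ratio k = n₂/n₁ = 1.5, Var(x̄₁−x̄₂) = σ²(1/n₁ + 1/(k·n₁)) = σ²·(k+1)/(k·n₁).
So n₁ = (1 + 1/k)·((z_{α/2} + z_β)/d)² = 1.667 × (3.250/0.67)².
n₁ = 1.667 × 23.53 = 39.2.
Round up: n₁ = 40, giving n₂ = 1.5 × 40 = 60.

n₁ = 40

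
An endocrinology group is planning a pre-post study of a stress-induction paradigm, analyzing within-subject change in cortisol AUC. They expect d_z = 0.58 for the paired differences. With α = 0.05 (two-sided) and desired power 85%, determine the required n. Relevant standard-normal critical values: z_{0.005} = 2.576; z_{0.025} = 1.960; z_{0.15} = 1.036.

For a paired (one-sample on differences) test: n = ((z_{α/2} + z_β) / d)².
z_{α/2} + z_β = 1.960 + 1.036 = 2.996.
n = (2.996 / 0.58)² = 5.166² = 26.68.
Round up.

n = 27 pairs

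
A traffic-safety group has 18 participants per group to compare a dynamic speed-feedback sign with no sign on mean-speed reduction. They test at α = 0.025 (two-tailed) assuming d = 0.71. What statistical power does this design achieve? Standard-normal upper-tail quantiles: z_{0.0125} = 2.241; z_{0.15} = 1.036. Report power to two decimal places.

power ≈ 0.46

For two equal groups, power = Φ(d·√(n/2) − z_{α/2}).
d·√(n/2) = 0.71 × √(18/2) = 0.71 × 3.000 = 2.130.
z_β = 2.130 − 2.241 = -0.111.
Power = Φ(-0.111) = 0.456.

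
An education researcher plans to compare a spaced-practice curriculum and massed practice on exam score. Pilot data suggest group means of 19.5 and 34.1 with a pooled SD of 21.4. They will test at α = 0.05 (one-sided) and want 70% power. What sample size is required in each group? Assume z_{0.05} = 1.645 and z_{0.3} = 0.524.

Cohen's d = |M₁ − M₂| / SD_pooled = |19.5 − 34.1| / 21.4 = 14.6 / 21.4 = 0.682.
For two independent groups with equal n: n = 2·((z_{α} + z_β) / d)².
z_{α} + z_β = 1.645 + 0.524 = 2.169.
n = 2 × (2.169 / 0.682)² = 2 × 3.180² = 2 × 10.11 = 20.2.
Round up to the next whole participant.

n = 21 per group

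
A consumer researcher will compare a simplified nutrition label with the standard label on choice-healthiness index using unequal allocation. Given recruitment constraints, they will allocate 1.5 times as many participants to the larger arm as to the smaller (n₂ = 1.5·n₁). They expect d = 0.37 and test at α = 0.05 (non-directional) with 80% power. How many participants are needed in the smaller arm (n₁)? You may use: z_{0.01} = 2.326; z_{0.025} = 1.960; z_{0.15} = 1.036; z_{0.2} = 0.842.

n₁ = 96

With allocation ratio k = n₂/n₁ = 1.5, Var(x̄₁−x̄₂) = σ²(1/n₁ + 1/(k·n₁)) = σ²·(k+1)/(k·n₁).
So n₁ = (1 + 1/k)·((z_{α/2} + z_β)/d)² = 1.667 × (2.802/0.37)².
n₁ = 1.667 × 57.35 = 95.6.
Round up: n₁ = 96, giving n₂ = 1.5 × 96 = 144.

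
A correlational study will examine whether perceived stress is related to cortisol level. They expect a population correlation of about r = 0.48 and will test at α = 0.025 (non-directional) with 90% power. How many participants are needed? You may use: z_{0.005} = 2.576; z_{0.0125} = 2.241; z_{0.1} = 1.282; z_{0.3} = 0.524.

n = 49

Fisher's z: C = ½·ln((1+r)/(1−r)) = ½·ln(2.8462) = 0.5230.
n = ((z_{α/2} + z_β)/C)² + 3.
(2.241 + 1.282) / 0.5230 = 3.523 / 0.5230 = 6.736.
n = 6.736² + 3 = 45.38 + 3 = 48.4.
Round up.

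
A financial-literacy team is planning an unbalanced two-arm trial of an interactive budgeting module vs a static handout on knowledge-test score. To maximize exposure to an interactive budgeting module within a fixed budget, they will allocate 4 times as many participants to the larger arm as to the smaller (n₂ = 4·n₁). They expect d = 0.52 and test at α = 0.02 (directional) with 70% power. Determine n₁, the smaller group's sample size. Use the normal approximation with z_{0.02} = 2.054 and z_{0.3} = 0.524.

With allocation ratio k = n₂/n₁ = 4, Var(x̄₁−x̄₂) = σ²(1/n₁ + 1/(k·n₁)) = σ²·(k+1)/(k·n₁).
So n₁ = (1 + 1/k)·((z_{α} + z_β)/d)² = 1.250 × (2.578/0.52)².
n₁ = 1.250 × 24.58 = 30.7.
Round up: n₁ = 31, giving n₂ = 4 × 31 = 124.

n₁ = 31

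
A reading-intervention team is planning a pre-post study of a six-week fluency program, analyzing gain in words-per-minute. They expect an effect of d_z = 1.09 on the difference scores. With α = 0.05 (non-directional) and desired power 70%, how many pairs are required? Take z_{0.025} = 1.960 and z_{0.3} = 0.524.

n = 6 pairs

For a paired (one-sample on differences) test: n = ((z_{α/2} + z_β) / d)².
z_{α/2} + z_β = 1.960 + 0.524 = 2.484.
n = (2.484 / 1.09)² = 2.279² = 5.19.
Round up.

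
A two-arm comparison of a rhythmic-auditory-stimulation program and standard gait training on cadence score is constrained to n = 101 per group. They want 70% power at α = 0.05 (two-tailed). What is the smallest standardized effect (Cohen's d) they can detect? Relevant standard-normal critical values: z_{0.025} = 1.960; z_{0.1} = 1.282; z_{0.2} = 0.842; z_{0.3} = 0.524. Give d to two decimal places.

d_min ≈ 0.35

For two independent groups of n = 101 each: d_min = (z_{α/2} + z_β)·√(2/n).
z-sum = 1.960 + 0.524 = 2.484.
d_min = 2.484 × √(2/101) = 2.484 × 0.1407 = 0.350.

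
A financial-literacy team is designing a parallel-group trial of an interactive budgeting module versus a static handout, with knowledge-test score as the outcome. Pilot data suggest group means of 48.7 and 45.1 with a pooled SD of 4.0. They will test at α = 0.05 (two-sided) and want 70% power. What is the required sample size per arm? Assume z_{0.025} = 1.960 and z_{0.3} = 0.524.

Cohen's d = |M₁ − M₂| / SD_pooled = |48.7 − 45.1| / 4.0 = 3.6 / 4.0 = 0.900.
For two independent groups with equal n: n = 2·((z_{α/2} + z_β) / d)².
z_{α/2} + z_β = 1.960 + 0.524 = 2.484.
n = 2 × (2.484 / 0.900)² = 2 × 2.760² = 2 × 7.62 = 15.2.
Round up to the next whole participant.

n = 16 per group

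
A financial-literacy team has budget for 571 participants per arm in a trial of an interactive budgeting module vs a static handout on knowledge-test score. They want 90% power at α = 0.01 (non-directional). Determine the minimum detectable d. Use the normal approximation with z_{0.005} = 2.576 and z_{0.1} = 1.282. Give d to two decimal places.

For two independent groups of n = 571 each: d_min = (z_{α/2} + z_β)·√(2/n).
z-sum = 2.576 + 1.282 = 3.858.
d_min = 3.858 × √(2/571) = 3.858 × 0.0592 = 0.228.

d_min ≈ 0.23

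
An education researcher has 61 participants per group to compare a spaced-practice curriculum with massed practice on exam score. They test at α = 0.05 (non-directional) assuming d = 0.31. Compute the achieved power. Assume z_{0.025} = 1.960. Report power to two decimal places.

For two equal groups, power = Φ(d·√(n/2) − z_{α/2}).
d·√(n/2) = 0.31 × √(61/2) = 0.31 × 5.523 = 1.712.
z_β = 1.712 − 1.960 = -0.248.
Power = Φ(-0.248) = 0.402.

power ≈ 0.40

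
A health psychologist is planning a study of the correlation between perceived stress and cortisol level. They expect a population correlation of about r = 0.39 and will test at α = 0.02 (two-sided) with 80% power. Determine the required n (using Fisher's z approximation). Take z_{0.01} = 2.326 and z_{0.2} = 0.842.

Fisher's z: C = ½·ln((1+r)/(1−r)) = ½·ln(2.2787) = 0.4118.
n = ((z_{α/2} + z_β)/C)² + 3.
(2.326 + 0.842) / 0.4118 = 3.168 / 0.4118 = 7.693.
n = 7.693² + 3 = 59.18 + 3 = 62.2.
Round up.

n = 63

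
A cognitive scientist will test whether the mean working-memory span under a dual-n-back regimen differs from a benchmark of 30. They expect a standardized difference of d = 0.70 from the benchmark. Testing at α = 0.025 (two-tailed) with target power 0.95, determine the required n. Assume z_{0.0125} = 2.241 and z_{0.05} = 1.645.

n = 31

For a one-sample test: n = ((z_{α/2} + z_β) / d)².
z_{α/2} + z_β = 2.241 + 1.645 = 3.886.
n = (3.886 / 0.70)² = 5.551² = 30.82.
Round up.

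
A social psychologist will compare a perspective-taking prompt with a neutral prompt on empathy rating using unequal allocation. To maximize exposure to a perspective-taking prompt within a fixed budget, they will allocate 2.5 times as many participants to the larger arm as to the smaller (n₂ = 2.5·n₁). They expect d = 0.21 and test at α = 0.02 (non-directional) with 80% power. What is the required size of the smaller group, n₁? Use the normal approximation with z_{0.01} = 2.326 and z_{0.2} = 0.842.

n₁ = 319

With allocation ratio k = n₂/n₁ = 2.5, Var(x̄₁−x̄₂) = σ²(1/n₁ + 1/(k·n₁)) = σ²·(k+1)/(k·n₁).
So n₁ = (1 + 1/k)·((z_{α/2} + z_β)/d)² = 1.400 × (3.168/0.21)².
n₁ = 1.400 × 227.58 = 318.6.
Round up: n₁ = 319, giving n₂ = ⌈2.5 × 319⌉ = ⌈797.5⌉ = 798.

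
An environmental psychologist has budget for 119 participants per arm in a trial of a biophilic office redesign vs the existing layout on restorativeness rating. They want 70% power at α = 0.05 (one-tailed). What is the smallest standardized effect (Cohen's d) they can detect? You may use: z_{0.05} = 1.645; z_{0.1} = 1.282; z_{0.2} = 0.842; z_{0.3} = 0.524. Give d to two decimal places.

For two independent groups of n = 119 each: d_min = (z_{α} + z_β)·√(2/n).
z-sum = 1.645 + 0.524 = 2.169.
d_min = 2.169 × √(2/119) = 2.169 × 0.1296 = 0.281.

d_min ≈ 0.28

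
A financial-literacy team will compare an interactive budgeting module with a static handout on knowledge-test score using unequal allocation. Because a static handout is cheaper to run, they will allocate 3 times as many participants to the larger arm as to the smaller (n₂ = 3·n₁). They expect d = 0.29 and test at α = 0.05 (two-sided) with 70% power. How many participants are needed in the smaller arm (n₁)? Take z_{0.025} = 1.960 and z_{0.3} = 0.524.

n₁ = 98

With allocation ratio k = n₂/n₁ = 3, Var(x̄₁−x̄₂) = σ²(1/n₁ + 1/(k·n₁)) = σ²·(k+1)/(k·n₁).
So n₁ = (1 + 1/k)·((z_{α/2} + z_β)/d)² = 1.333 × (2.484/0.29)².
n₁ = 1.333 × 73.37 = 97.8.
Round up: n₁ = 98, giving n₂ = 3 × 98 = 294.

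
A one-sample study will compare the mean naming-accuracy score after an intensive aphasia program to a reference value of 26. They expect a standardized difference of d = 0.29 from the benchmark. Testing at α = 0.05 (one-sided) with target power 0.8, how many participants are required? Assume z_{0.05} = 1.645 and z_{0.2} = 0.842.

n = 74

For a one-sample test: n = ((z_{α} + z_β) / d)².
z_{α} + z_β = 1.645 + 0.842 = 2.487.
n = (2.487 / 0.29)² = 8.576² = 73.55.
Round up.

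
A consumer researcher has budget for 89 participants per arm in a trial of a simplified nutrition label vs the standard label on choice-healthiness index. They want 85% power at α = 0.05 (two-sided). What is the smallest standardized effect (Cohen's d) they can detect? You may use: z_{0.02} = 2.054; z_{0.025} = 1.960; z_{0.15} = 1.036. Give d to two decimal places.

For two independent groups of n = 89 each: d_min = (z_{α/2} + z_β)·√(2/n).
z-sum = 1.960 + 1.036 = 2.996.
d_min = 2.996 × √(2/89) = 2.996 × 0.1499 = 0.449.

d_min ≈ 0.45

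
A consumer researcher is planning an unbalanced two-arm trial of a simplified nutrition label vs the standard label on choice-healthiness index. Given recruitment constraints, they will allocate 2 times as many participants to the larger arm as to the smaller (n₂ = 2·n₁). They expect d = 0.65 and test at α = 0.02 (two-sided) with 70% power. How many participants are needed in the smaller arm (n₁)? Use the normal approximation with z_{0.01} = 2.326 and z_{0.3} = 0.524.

n₁ = 29

With allocation ratio k = n₂/n₁ = 2, Var(x̄₁−x̄₂) = σ²(1/n₁ + 1/(k·n₁)) = σ²·(k+1)/(k·n₁).
So n₁ = (1 + 1/k)·((z_{α/2} + z_β)/d)² = 1.500 × (2.850/0.65)².
n₁ = 1.500 × 19.22 = 28.8.
Round up: n₁ = 29, giving n₂ = 2 × 29 = 58.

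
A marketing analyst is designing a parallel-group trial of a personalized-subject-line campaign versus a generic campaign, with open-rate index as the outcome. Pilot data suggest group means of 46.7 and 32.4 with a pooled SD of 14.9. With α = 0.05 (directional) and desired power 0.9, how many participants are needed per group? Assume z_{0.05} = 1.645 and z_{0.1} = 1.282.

n = 19 per group

Cohen's d = |M₁ − M₂| / SD_pooled = |46.7 − 32.4| / 14.9 = 14.3 / 14.9 = 0.960.
For two independent groups with equal n: n = 2·((z_{α} + z_β) / d)².
z_{α} + z_β = 1.645 + 1.282 = 2.927.
n = 2 × (2.927 / 0.960)² = 2 × 3.049² = 2 × 9.30 = 18.6.
Round up to the next whole participant.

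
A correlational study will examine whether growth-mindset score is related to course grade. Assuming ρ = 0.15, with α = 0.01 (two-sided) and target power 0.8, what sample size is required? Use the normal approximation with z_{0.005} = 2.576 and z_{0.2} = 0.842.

Fisher's z: C = ½·ln((1+r)/(1−r)) = ½·ln(1.3529) = 0.1511.
n = ((z_{α/2} + z_β)/C)² + 3.
(2.576 + 0.842) / 0.1511 = 3.418 / 0.1511 = 22.621.
n = 22.621² + 3 = 511.70 + 3 = 514.7.
Round up.

n = 515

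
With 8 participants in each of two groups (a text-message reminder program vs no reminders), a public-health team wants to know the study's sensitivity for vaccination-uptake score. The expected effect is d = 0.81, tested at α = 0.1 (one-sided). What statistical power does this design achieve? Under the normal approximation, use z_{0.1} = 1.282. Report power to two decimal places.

For two equal groups, power = Φ(d·√(n/2) − z_{α}).
d·√(n/2) = 0.81 × √(8/2) = 0.81 × 2.000 = 1.620.
z_β = 1.620 − 1.282 = 0.338.
Power = Φ(0.338) = 0.632.

power ≈ 0.63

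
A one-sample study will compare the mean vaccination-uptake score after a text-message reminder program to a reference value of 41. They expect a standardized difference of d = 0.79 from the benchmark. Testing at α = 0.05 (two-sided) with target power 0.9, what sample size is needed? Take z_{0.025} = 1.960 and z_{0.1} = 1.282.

For a one-sample test: n = ((z_{α/2} + z_β) / d)².
z_{α/2} + z_β = 1.960 + 1.282 = 3.242.
n = (3.242 / 0.79)² = 4.104² = 16.84.
Round up.

n = 17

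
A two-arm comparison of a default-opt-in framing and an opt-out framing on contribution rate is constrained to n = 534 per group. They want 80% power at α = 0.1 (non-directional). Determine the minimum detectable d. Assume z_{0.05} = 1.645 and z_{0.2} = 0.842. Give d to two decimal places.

d_min ≈ 0.15

For two independent groups of n = 534 each: d_min = (z_{α/2} + z_β)·√(2/n).
z-sum = 1.645 + 0.842 = 2.487.
d_min = 2.487 × √(2/534) = 2.487 × 0.0612 = 0.152.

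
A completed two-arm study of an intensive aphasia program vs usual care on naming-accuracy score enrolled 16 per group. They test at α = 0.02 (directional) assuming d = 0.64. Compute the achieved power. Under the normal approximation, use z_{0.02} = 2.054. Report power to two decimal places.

For two equal groups, power = Φ(d·√(n/2) − z_{α}).
d·√(n/2) = 0.64 × √(16/2) = 0.64 × 2.828 = 1.810.
z_β = 1.810 − 2.054 = -0.244.
Power = Φ(-0.244) = 0.404.

power ≈ 0.40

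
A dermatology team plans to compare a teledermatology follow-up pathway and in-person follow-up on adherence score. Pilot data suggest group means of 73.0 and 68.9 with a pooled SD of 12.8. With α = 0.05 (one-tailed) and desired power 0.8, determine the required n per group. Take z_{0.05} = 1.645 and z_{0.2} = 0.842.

Cohen's d = |M₁ − M₂| / SD_pooled = |73.0 − 68.9| / 12.8 = 4.1 / 12.8 = 0.320.
For two independent groups with equal n: n = 2·((z_{α} + z_β) / d)².
z_{α} + z_β = 1.645 + 0.842 = 2.487.
n = 2 × (2.487 / 0.320)² = 2 × 7.772² = 2 × 60.40 = 120.8.
Round up to the next whole participant.

n = 121 per group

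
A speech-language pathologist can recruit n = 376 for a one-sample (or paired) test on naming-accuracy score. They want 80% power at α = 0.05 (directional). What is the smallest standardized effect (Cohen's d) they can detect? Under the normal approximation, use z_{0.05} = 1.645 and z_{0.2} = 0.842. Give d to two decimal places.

d_min ≈ 0.13

For a single sample (or paired design) of n = 376: d_min = (z_{α} + z_β)/√n.
z-sum = 1.645 + 0.842 = 2.487.
d_min = 2.487 / √376 = 2.487 / 19.391 = 0.128.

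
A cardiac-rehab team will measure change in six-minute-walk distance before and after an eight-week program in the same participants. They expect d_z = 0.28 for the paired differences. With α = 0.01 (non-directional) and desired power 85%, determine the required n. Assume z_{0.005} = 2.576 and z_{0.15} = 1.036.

For a paired (one-sample on differences) test: n = ((z_{α/2} + z_β) / d)².
z_{α/2} + z_β = 2.576 + 1.036 = 3.612.
n = (3.612 / 0.28)² = 12.900² = 166.41.
Round up.

n = 167 pairs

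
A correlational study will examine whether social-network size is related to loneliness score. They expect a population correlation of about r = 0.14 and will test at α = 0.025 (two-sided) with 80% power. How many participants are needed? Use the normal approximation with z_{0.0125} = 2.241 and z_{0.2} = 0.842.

n = 482

Fisher's z: C = ½·ln((1+r)/(1−r)) = ½·ln(1.3256) = 0.1409.
n = ((z_{α/2} + z_β)/C)² + 3.
(2.241 + 0.842) / 0.1409 = 3.083 / 0.1409 = 21.881.
n = 21.881² + 3 = 478.77 + 3 = 481.8.
Round up.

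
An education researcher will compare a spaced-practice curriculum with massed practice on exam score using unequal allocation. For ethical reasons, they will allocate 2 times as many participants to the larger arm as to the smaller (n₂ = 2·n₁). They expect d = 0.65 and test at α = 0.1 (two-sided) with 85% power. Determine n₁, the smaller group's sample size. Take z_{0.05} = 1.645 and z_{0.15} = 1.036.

With allocation ratio k = n₂/n₁ = 2, Var(x̄₁−x̄₂) = σ²(1/n₁ + 1/(k·n₁)) = σ²·(k+1)/(k·n₁).
So n₁ = (1 + 1/k)·((z_{α/2} + z_β)/d)² = 1.500 × (2.681/0.65)².
n₁ = 1.500 × 17.01 = 25.5.
Round up: n₁ = 26, giving n₂ = 2 × 26 = 52.

n₁ = 26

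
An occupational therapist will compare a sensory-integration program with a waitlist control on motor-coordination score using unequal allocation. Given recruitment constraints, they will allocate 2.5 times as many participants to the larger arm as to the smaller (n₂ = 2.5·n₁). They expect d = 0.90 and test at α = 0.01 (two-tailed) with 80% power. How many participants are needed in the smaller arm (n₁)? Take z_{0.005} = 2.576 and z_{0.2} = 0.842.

With allocation ratio k = n₂/n₁ = 2.5, Var(x̄₁−x̄₂) = σ²(1/n₁ + 1/(k·n₁)) = σ²·(k+1)/(k·n₁).
So n₁ = (1 + 1/k)·((z_{α/2} + z_β)/d)² = 1.400 × (3.418/0.90)².
n₁ = 1.400 × 14.42 = 20.2.
Round up: n₁ = 21, giving n₂ = ⌈2.5 × 21⌉ = ⌈52.5⌉ = 53.

n₁ = 21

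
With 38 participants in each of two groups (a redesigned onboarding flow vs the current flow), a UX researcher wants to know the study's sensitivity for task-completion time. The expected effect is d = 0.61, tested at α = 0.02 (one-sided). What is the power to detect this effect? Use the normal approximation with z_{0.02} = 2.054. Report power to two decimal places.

power ≈ 0.73

For two equal groups, power = Φ(d·√(n/2) − z_{α}).
d·√(n/2) = 0.61 × √(38/2) = 0.61 × 4.359 = 2.659.
z_β = 2.659 − 2.054 = 0.605.
Power = Φ(0.605) = 0.727.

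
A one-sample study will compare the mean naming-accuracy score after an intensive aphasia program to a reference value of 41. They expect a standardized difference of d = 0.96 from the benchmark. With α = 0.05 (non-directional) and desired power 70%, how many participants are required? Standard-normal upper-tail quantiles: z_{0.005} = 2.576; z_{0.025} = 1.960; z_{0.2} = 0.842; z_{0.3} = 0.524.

n = 7

For a one-sample test: n = ((z_{α/2} + z_β) / d)².
z_{α/2} + z_β = 1.960 + 0.524 = 2.484.
n = (2.484 / 0.96)² = 2.587² = 6.70.
Round up.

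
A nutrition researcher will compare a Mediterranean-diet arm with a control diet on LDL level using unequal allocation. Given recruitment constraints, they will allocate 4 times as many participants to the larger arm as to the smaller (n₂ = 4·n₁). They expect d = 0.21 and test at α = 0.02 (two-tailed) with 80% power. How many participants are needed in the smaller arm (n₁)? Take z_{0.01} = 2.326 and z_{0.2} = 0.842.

With allocation ratio k = n₂/n₁ = 4, Var(x̄₁−x̄₂) = σ²(1/n₁ + 1/(k·n₁)) = σ²·(k+1)/(k·n₁).
So n₁ = (1 + 1/k)·((z_{α/2} + z_β)/d)² = 1.250 × (3.168/0.21)².
n₁ = 1.250 × 227.58 = 284.5.
Round up: n₁ = 285, giving n₂ = 4 × 285 = 1140.

n₁ = 285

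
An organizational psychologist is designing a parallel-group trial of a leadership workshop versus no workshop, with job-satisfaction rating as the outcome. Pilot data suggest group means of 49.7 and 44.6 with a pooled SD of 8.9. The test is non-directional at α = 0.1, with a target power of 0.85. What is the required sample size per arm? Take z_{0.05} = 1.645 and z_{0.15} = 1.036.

n = 44 per group

Cohen's d = |M₁ − M₂| / SD_pooled = |49.7 − 44.6| / 8.9 = 5.1 / 8.9 = 0.573.
For two independent groups with equal n: n = 2·((z_{α/2} + z_β) / d)².
z_{α/2} + z_β = 1.645 + 1.036 = 2.681.
n = 2 × (2.681 / 0.573)² = 2 × 4.679² = 2 × 21.89 = 43.8.
Round up to the next whole participant.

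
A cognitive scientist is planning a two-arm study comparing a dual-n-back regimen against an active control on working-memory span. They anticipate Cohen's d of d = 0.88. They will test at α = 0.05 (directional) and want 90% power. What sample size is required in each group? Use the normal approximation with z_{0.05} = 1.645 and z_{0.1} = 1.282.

n = 23 per group

For two independent groups with equal n: n = 2·((z_{α} + z_β) / d)².
z_{α} + z_β = 1.645 + 1.282 = 2.927.
n = 2 × (2.927 / 0.88)² = 2 × 3.326² = 2 × 11.06 = 22.1.
Round up to the next whole participant.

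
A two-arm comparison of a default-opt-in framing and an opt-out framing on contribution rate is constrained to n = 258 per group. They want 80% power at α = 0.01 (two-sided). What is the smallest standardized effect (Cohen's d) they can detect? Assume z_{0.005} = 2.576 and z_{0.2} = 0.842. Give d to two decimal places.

For two independent groups of n = 258 each: d_min = (z_{α/2} + z_β)·√(2/n).
z-sum = 2.576 + 0.842 = 3.418.
d_min = 3.418 × √(2/258) = 3.418 × 0.0880 = 0.301.

d_min ≈ 0.30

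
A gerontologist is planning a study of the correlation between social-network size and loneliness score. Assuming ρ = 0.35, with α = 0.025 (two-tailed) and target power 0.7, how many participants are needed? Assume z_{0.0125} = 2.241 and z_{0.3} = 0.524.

n = 61

Fisher's z: C = ½·ln((1+r)/(1−r)) = ½·ln(2.0769) = 0.3654.
n = ((z_{α/2} + z_β)/C)² + 3.
(2.241 + 0.524) / 0.3654 = 2.765 / 0.3654 = 7.567.
n = 7.567² + 3 = 57.26 + 3 = 60.3.
Round up.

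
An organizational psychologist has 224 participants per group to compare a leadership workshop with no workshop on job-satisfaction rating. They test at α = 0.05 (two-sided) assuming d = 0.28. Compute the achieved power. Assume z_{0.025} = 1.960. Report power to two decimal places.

For two equal groups, power = Φ(d·√(n/2) − z_{α/2}).
d·√(n/2) = 0.28 × √(224/2) = 0.28 × 10.583 = 2.963.
z_β = 2.963 − 1.960 = 1.003.
Power = Φ(1.003) = 0.842.

power ≈ 0.84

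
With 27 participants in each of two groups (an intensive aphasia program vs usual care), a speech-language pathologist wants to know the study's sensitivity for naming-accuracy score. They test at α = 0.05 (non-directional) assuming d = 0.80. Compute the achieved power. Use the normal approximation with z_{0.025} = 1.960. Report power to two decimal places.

power ≈ 0.84

For two equal groups, power = Φ(d·√(n/2) − z_{α/2}).
d·√(n/2) = 0.80 × √(27/2) = 0.80 × 3.674 = 2.939.
z_β = 2.939 − 1.960 = 0.979.
Power = Φ(0.979) = 0.836.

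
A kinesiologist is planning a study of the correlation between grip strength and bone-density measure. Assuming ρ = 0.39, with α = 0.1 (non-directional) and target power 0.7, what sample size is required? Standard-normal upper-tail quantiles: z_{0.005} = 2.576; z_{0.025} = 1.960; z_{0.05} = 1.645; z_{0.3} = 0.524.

Fisher's z: C = ½·ln((1+r)/(1−r)) = ½·ln(2.2787) = 0.4118.
n = ((z_{α/2} + z_β)/C)² + 3.
(1.645 + 0.524) / 0.4118 = 2.169 / 0.4118 = 5.267.
n = 5.267² + 3 = 27.74 + 3 = 30.7.
Round up.

n = 31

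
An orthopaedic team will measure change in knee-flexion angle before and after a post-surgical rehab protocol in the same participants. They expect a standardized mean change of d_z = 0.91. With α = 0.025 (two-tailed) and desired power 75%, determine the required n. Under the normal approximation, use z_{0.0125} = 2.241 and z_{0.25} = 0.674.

n = 11 pairs

For a paired (one-sample on differences) test: n = ((z_{α/2} + z_β) / d)².
z_{α/2} + z_β = 2.241 + 0.674 = 2.915.
n = (2.915 / 0.91)² = 3.203² = 10.26.
Round up.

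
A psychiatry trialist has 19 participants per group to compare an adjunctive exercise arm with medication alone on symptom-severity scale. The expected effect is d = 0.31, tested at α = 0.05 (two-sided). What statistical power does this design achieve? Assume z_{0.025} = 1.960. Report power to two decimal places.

For two equal groups, power = Φ(d·√(n/2) − z_{α/2}).
d·√(n/2) = 0.31 × √(19/2) = 0.31 × 3.082 = 0.955.
z_β = 0.955 − 1.960 = -1.005.
Power = Φ(-1.005) = 0.158.

power ≈ 0.16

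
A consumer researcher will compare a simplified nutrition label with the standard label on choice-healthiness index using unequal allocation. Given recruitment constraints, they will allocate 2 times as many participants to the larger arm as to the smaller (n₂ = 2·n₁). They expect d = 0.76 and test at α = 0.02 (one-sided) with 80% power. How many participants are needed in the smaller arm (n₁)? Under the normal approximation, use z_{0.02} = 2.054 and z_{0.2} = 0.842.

n₁ = 22

With allocation ratio k = n₂/n₁ = 2, Var(x̄₁−x̄₂) = σ²(1/n₁ + 1/(k·n₁)) = σ²·(k+1)/(k·n₁).
So n₁ = (1 + 1/k)·((z_{α} + z_β)/d)² = 1.500 × (2.896/0.76)².
n₁ = 1.500 × 14.52 = 21.8.
Round up: n₁ = 22, giving n₂ = 2 × 22 = 44.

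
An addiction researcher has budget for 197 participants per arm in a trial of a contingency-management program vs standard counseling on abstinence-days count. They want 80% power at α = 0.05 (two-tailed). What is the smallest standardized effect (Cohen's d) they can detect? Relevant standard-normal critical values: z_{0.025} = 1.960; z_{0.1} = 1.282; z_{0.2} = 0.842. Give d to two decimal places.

d_min ≈ 0.28

For two independent groups of n = 197 each: d_min = (z_{α/2} + z_β)·√(2/n).
z-sum = 1.960 + 0.842 = 2.802.
d_min = 2.802 × √(2/197) = 2.802 × 0.1008 = 0.282.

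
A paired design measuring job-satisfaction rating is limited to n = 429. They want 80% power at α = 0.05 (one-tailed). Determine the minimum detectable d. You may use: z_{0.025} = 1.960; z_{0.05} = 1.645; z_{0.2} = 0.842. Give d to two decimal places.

d_min ≈ 0.12

For a single sample (or paired design) of n = 429: d_min = (z_{α} + z_β)/√n.
z-sum = 1.645 + 0.842 = 2.487.
d_min = 2.487 / √429 = 2.487 / 20.712 = 0.120.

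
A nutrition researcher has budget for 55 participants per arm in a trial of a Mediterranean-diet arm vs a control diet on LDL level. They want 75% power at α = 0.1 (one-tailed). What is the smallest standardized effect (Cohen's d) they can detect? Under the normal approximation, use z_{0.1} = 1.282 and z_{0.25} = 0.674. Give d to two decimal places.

d_min ≈ 0.37

For two independent groups of n = 55 each: d_min = (z_{α} + z_β)·√(2/n).
z-sum = 1.282 + 0.674 = 1.956.
d_min = 1.956 × √(2/55) = 1.956 × 0.1907 = 0.373.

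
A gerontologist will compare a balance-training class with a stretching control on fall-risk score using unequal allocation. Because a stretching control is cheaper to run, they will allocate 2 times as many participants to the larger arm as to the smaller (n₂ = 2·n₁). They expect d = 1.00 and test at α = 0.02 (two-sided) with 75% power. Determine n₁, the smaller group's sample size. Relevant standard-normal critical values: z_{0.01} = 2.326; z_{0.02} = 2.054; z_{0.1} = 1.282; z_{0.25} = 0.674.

n₁ = 14

With allocation ratio k = n₂/n₁ = 2, Var(x̄₁−x̄₂) = σ²(1/n₁ + 1/(k·n₁)) = σ²·(k+1)/(k·n₁).
So n₁ = (1 + 1/k)·((z_{α/2} + z_β)/d)² = 1.500 × (3.000/1.00)².
n₁ = 1.500 × 9.00 = 13.5.
Round up: n₁ = 14, giving n₂ = 2 × 14 = 28.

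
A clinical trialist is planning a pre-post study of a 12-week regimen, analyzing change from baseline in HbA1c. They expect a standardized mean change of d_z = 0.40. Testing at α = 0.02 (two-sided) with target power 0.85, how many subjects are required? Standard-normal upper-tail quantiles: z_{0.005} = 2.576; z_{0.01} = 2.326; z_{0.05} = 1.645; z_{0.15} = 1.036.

For a paired (one-sample on differences) test: n = ((z_{α/2} + z_β) / d)².
z_{α/2} + z_β = 2.326 + 1.036 = 3.362.
n = (3.362 / 0.40)² = 8.405² = 70.64.
Round up.

n = 71 pairs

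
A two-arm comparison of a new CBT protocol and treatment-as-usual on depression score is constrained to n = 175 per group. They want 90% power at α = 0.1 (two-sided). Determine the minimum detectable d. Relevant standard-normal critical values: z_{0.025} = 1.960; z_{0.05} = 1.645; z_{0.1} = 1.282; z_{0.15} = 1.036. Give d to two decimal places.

For two independent groups of n = 175 each: d_min = (z_{α/2} + z_β)·√(2/n).
z-sum = 1.645 + 1.282 = 2.927.
d_min = 2.927 × √(2/175) = 2.927 × 0.1069 = 0.313.

d_min ≈ 0.31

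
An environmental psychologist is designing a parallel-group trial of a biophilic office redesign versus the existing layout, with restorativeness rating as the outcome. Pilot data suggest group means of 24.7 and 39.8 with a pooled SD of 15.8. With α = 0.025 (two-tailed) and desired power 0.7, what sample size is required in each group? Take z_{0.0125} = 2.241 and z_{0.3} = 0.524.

n = 17 per group

Cohen's d = |M₁ − M₂| / SD_pooled = |24.7 − 39.8| / 15.8 = 15.1 / 15.8 = 0.956.
For two independent groups with equal n: n = 2·((z_{α/2} + z_β) / d)².
z_{α/2} + z_β = 2.241 + 0.524 = 2.765.
n = 2 × (2.765 / 0.956)² = 2 × 2.892² = 2 × 8.37 = 16.7.
Round up to the next whole participant.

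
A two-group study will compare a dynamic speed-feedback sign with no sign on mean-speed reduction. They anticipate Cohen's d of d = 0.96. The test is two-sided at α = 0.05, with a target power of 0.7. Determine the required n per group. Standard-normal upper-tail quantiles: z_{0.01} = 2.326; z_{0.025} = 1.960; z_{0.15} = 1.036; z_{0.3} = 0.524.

For two independent groups with equal n: n = 2·((z_{α/2} + z_β) / d)².
z_{α/2} + z_β = 1.960 + 0.524 = 2.484.
n = 2 × (2.484 / 0.96)² = 2 × 2.587² = 2 × 6.70 = 13.4.
Round up to the next whole participant.

n = 14 per group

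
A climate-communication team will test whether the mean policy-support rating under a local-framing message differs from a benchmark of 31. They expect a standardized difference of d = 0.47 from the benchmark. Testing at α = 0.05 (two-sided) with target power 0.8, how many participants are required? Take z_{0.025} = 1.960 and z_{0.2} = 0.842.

n = 36

For a one-sample test: n = ((z_{α/2} + z_β) / d)².
z_{α/2} + z_β = 1.960 + 0.842 = 2.802.
n = (2.802 / 0.47)² = 5.962² = 35.54.
Round up.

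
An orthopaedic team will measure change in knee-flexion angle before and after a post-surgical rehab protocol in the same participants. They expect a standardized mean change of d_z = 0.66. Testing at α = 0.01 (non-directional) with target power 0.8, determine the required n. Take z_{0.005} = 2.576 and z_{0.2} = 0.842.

n = 27 pairs

For a paired (one-sample on differences) test: n = ((z_{α/2} + z_β) / d)².
z_{α/2} + z_β = 2.576 + 0.842 = 3.418.
n = (3.418 / 0.66)² = 5.179² = 26.82.
Round up.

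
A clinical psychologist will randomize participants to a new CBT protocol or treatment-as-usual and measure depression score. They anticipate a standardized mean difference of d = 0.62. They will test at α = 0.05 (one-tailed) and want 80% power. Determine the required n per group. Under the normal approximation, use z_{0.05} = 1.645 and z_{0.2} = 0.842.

For two independent groups with equal n: n = 2·((z_{α} + z_β) / d)².
z_{α} + z_β = 1.645 + 0.842 = 2.487.
n = 2 × (2.487 / 0.62)² = 2 × 4.011² = 2 × 16.09 = 32.2.
Round up to the next whole participant.

n = 33 per group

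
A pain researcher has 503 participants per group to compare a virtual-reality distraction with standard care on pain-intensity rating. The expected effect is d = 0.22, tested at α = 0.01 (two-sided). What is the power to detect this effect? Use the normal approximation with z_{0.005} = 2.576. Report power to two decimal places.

power ≈ 0.82

For two equal groups, power = Φ(d·√(n/2) − z_{α/2}).
d·√(n/2) = 0.22 × √(503/2) = 0.22 × 15.859 = 3.489.
z_β = 3.489 − 2.576 = 0.913.
Power = Φ(0.913) = 0.819.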